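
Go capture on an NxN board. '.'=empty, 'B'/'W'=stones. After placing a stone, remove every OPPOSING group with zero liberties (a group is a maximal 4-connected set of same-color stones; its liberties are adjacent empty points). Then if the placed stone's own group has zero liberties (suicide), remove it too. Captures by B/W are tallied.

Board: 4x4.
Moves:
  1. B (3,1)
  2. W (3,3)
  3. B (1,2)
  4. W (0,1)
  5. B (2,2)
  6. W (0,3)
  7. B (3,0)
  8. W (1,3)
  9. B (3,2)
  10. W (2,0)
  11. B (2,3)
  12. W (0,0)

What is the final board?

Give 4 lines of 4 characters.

Answer: WW.W
..BW
W.BB
BBB.

Derivation:
Move 1: B@(3,1) -> caps B=0 W=0
Move 2: W@(3,3) -> caps B=0 W=0
Move 3: B@(1,2) -> caps B=0 W=0
Move 4: W@(0,1) -> caps B=0 W=0
Move 5: B@(2,2) -> caps B=0 W=0
Move 6: W@(0,3) -> caps B=0 W=0
Move 7: B@(3,0) -> caps B=0 W=0
Move 8: W@(1,3) -> caps B=0 W=0
Move 9: B@(3,2) -> caps B=0 W=0
Move 10: W@(2,0) -> caps B=0 W=0
Move 11: B@(2,3) -> caps B=1 W=0
Move 12: W@(0,0) -> caps B=1 W=0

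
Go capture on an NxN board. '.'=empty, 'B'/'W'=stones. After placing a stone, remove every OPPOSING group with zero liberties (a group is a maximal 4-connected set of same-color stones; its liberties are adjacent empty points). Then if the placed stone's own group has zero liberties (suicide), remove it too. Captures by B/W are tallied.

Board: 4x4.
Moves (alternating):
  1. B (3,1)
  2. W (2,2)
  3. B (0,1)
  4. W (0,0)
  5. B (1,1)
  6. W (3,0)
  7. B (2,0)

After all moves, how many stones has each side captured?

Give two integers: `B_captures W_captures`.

Move 1: B@(3,1) -> caps B=0 W=0
Move 2: W@(2,2) -> caps B=0 W=0
Move 3: B@(0,1) -> caps B=0 W=0
Move 4: W@(0,0) -> caps B=0 W=0
Move 5: B@(1,1) -> caps B=0 W=0
Move 6: W@(3,0) -> caps B=0 W=0
Move 7: B@(2,0) -> caps B=1 W=0

Answer: 1 0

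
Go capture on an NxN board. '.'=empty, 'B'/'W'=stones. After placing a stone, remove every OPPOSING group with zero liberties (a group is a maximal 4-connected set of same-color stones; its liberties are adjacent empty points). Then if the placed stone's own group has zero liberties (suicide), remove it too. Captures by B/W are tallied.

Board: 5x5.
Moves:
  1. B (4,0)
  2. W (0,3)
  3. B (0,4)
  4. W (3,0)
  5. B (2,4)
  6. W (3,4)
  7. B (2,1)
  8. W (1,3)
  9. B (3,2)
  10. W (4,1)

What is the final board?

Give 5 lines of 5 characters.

Answer: ...WB
...W.
.B..B
W.B.W
.W...

Derivation:
Move 1: B@(4,0) -> caps B=0 W=0
Move 2: W@(0,3) -> caps B=0 W=0
Move 3: B@(0,4) -> caps B=0 W=0
Move 4: W@(3,0) -> caps B=0 W=0
Move 5: B@(2,4) -> caps B=0 W=0
Move 6: W@(3,4) -> caps B=0 W=0
Move 7: B@(2,1) -> caps B=0 W=0
Move 8: W@(1,3) -> caps B=0 W=0
Move 9: B@(3,2) -> caps B=0 W=0
Move 10: W@(4,1) -> caps B=0 W=1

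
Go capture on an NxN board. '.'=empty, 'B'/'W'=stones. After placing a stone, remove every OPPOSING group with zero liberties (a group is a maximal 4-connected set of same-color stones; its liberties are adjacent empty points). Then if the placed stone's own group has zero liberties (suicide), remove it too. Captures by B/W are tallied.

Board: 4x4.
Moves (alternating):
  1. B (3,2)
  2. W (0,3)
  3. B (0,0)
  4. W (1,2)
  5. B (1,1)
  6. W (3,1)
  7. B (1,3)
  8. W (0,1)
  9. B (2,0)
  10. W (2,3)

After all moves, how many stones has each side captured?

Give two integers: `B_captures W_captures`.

Move 1: B@(3,2) -> caps B=0 W=0
Move 2: W@(0,3) -> caps B=0 W=0
Move 3: B@(0,0) -> caps B=0 W=0
Move 4: W@(1,2) -> caps B=0 W=0
Move 5: B@(1,1) -> caps B=0 W=0
Move 6: W@(3,1) -> caps B=0 W=0
Move 7: B@(1,3) -> caps B=0 W=0
Move 8: W@(0,1) -> caps B=0 W=0
Move 9: B@(2,0) -> caps B=0 W=0
Move 10: W@(2,3) -> caps B=0 W=1

Answer: 0 1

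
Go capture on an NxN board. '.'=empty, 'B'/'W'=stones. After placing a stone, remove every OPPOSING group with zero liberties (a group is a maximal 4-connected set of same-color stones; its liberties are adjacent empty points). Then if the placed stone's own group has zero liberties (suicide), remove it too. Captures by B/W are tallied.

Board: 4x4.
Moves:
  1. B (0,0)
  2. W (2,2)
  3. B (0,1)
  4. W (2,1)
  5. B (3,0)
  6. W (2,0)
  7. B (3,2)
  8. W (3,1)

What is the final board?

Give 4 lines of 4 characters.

Answer: BB..
....
WWW.
.WB.

Derivation:
Move 1: B@(0,0) -> caps B=0 W=0
Move 2: W@(2,2) -> caps B=0 W=0
Move 3: B@(0,1) -> caps B=0 W=0
Move 4: W@(2,1) -> caps B=0 W=0
Move 5: B@(3,0) -> caps B=0 W=0
Move 6: W@(2,0) -> caps B=0 W=0
Move 7: B@(3,2) -> caps B=0 W=0
Move 8: W@(3,1) -> caps B=0 W=1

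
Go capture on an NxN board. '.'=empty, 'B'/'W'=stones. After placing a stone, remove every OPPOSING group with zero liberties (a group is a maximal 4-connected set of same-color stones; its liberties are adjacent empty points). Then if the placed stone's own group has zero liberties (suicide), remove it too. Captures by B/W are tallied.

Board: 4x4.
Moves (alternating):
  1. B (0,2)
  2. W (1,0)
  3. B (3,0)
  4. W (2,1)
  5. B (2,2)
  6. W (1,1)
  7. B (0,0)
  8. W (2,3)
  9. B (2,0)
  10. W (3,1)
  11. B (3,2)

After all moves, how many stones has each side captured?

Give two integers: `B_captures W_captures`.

Answer: 0 2

Derivation:
Move 1: B@(0,2) -> caps B=0 W=0
Move 2: W@(1,0) -> caps B=0 W=0
Move 3: B@(3,0) -> caps B=0 W=0
Move 4: W@(2,1) -> caps B=0 W=0
Move 5: B@(2,2) -> caps B=0 W=0
Move 6: W@(1,1) -> caps B=0 W=0
Move 7: B@(0,0) -> caps B=0 W=0
Move 8: W@(2,3) -> caps B=0 W=0
Move 9: B@(2,0) -> caps B=0 W=0
Move 10: W@(3,1) -> caps B=0 W=2
Move 11: B@(3,2) -> caps B=0 W=2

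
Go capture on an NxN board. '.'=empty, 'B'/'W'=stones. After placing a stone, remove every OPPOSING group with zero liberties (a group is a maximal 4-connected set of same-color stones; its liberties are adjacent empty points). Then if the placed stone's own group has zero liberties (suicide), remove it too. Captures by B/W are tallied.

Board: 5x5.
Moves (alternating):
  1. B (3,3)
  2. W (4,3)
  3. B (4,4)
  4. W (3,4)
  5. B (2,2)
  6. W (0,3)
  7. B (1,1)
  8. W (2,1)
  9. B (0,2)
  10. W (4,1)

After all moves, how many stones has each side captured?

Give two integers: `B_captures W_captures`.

Answer: 0 1

Derivation:
Move 1: B@(3,3) -> caps B=0 W=0
Move 2: W@(4,3) -> caps B=0 W=0
Move 3: B@(4,4) -> caps B=0 W=0
Move 4: W@(3,4) -> caps B=0 W=1
Move 5: B@(2,2) -> caps B=0 W=1
Move 6: W@(0,3) -> caps B=0 W=1
Move 7: B@(1,1) -> caps B=0 W=1
Move 8: W@(2,1) -> caps B=0 W=1
Move 9: B@(0,2) -> caps B=0 W=1
Move 10: W@(4,1) -> caps B=0 W=1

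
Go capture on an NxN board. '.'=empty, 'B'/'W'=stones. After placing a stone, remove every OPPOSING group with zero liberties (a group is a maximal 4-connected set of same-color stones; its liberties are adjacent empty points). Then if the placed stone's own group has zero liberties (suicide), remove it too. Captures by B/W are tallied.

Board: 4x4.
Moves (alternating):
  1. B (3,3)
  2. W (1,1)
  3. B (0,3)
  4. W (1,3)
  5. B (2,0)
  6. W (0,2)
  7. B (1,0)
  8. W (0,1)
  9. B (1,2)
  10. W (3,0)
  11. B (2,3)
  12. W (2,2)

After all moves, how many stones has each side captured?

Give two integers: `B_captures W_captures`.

Answer: 0 2

Derivation:
Move 1: B@(3,3) -> caps B=0 W=0
Move 2: W@(1,1) -> caps B=0 W=0
Move 3: B@(0,3) -> caps B=0 W=0
Move 4: W@(1,3) -> caps B=0 W=0
Move 5: B@(2,0) -> caps B=0 W=0
Move 6: W@(0,2) -> caps B=0 W=1
Move 7: B@(1,0) -> caps B=0 W=1
Move 8: W@(0,1) -> caps B=0 W=1
Move 9: B@(1,2) -> caps B=0 W=1
Move 10: W@(3,0) -> caps B=0 W=1
Move 11: B@(2,3) -> caps B=0 W=1
Move 12: W@(2,2) -> caps B=0 W=2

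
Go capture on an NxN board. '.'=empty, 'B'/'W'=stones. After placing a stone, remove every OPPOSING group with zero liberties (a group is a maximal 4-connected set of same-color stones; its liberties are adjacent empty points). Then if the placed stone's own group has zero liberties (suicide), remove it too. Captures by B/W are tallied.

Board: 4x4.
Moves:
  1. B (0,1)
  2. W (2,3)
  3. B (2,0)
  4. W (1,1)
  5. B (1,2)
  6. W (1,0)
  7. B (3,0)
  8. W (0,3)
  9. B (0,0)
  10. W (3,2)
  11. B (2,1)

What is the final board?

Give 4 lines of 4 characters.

Answer: BB.W
..B.
BB.W
B.W.

Derivation:
Move 1: B@(0,1) -> caps B=0 W=0
Move 2: W@(2,3) -> caps B=0 W=0
Move 3: B@(2,0) -> caps B=0 W=0
Move 4: W@(1,1) -> caps B=0 W=0
Move 5: B@(1,2) -> caps B=0 W=0
Move 6: W@(1,0) -> caps B=0 W=0
Move 7: B@(3,0) -> caps B=0 W=0
Move 8: W@(0,3) -> caps B=0 W=0
Move 9: B@(0,0) -> caps B=0 W=0
Move 10: W@(3,2) -> caps B=0 W=0
Move 11: B@(2,1) -> caps B=2 W=0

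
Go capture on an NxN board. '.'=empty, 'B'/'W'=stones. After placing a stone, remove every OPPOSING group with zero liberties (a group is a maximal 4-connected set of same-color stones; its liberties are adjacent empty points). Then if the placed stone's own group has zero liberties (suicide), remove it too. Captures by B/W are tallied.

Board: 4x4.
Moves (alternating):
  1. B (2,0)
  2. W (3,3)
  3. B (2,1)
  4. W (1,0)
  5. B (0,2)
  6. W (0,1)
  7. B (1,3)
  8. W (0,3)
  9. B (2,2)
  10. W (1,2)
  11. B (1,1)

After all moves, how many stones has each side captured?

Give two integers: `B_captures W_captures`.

Answer: 1 0

Derivation:
Move 1: B@(2,0) -> caps B=0 W=0
Move 2: W@(3,3) -> caps B=0 W=0
Move 3: B@(2,1) -> caps B=0 W=0
Move 4: W@(1,0) -> caps B=0 W=0
Move 5: B@(0,2) -> caps B=0 W=0
Move 6: W@(0,1) -> caps B=0 W=0
Move 7: B@(1,3) -> caps B=0 W=0
Move 8: W@(0,3) -> caps B=0 W=0
Move 9: B@(2,2) -> caps B=0 W=0
Move 10: W@(1,2) -> caps B=0 W=0
Move 11: B@(1,1) -> caps B=1 W=0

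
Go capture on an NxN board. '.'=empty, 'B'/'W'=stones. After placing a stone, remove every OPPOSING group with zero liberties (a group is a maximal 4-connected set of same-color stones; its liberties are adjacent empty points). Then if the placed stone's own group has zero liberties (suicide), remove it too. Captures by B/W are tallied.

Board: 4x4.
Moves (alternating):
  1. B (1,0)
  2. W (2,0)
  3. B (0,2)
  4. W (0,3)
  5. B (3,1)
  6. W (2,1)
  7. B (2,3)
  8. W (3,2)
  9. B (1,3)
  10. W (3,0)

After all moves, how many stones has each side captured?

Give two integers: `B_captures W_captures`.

Answer: 1 1

Derivation:
Move 1: B@(1,0) -> caps B=0 W=0
Move 2: W@(2,0) -> caps B=0 W=0
Move 3: B@(0,2) -> caps B=0 W=0
Move 4: W@(0,3) -> caps B=0 W=0
Move 5: B@(3,1) -> caps B=0 W=0
Move 6: W@(2,1) -> caps B=0 W=0
Move 7: B@(2,3) -> caps B=0 W=0
Move 8: W@(3,2) -> caps B=0 W=0
Move 9: B@(1,3) -> caps B=1 W=0
Move 10: W@(3,0) -> caps B=1 W=1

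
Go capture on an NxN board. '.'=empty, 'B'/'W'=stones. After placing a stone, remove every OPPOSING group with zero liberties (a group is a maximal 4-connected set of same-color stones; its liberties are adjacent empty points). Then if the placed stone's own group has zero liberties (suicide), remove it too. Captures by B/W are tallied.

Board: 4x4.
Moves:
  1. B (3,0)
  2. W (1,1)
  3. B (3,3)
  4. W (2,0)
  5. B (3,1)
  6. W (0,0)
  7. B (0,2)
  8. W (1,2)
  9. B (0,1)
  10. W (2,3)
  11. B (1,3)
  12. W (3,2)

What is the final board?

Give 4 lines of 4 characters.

Move 1: B@(3,0) -> caps B=0 W=0
Move 2: W@(1,1) -> caps B=0 W=0
Move 3: B@(3,3) -> caps B=0 W=0
Move 4: W@(2,0) -> caps B=0 W=0
Move 5: B@(3,1) -> caps B=0 W=0
Move 6: W@(0,0) -> caps B=0 W=0
Move 7: B@(0,2) -> caps B=0 W=0
Move 8: W@(1,2) -> caps B=0 W=0
Move 9: B@(0,1) -> caps B=0 W=0
Move 10: W@(2,3) -> caps B=0 W=0
Move 11: B@(1,3) -> caps B=0 W=0
Move 12: W@(3,2) -> caps B=0 W=1

Answer: WBB.
.WWB
W..W
BBW.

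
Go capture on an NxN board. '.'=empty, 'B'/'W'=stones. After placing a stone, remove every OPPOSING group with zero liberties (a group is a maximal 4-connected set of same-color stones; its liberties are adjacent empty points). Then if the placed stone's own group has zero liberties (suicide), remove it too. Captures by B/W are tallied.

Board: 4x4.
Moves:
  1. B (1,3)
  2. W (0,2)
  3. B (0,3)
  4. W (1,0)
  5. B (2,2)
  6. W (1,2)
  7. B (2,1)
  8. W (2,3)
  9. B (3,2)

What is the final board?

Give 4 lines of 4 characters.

Move 1: B@(1,3) -> caps B=0 W=0
Move 2: W@(0,2) -> caps B=0 W=0
Move 3: B@(0,3) -> caps B=0 W=0
Move 4: W@(1,0) -> caps B=0 W=0
Move 5: B@(2,2) -> caps B=0 W=0
Move 6: W@(1,2) -> caps B=0 W=0
Move 7: B@(2,1) -> caps B=0 W=0
Move 8: W@(2,3) -> caps B=0 W=2
Move 9: B@(3,2) -> caps B=0 W=2

Answer: ..W.
W.W.
.BBW
..B.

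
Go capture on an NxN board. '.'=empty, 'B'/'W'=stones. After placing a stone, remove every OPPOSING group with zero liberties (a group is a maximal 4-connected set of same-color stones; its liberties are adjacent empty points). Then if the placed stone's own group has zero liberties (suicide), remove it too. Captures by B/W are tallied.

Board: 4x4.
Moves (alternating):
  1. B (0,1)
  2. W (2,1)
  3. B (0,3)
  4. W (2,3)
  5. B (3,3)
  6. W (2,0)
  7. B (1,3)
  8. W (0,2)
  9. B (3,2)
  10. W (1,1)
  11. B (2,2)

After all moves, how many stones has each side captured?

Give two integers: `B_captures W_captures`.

Answer: 1 0

Derivation:
Move 1: B@(0,1) -> caps B=0 W=0
Move 2: W@(2,1) -> caps B=0 W=0
Move 3: B@(0,3) -> caps B=0 W=0
Move 4: W@(2,3) -> caps B=0 W=0
Move 5: B@(3,3) -> caps B=0 W=0
Move 6: W@(2,0) -> caps B=0 W=0
Move 7: B@(1,3) -> caps B=0 W=0
Move 8: W@(0,2) -> caps B=0 W=0
Move 9: B@(3,2) -> caps B=0 W=0
Move 10: W@(1,1) -> caps B=0 W=0
Move 11: B@(2,2) -> caps B=1 W=0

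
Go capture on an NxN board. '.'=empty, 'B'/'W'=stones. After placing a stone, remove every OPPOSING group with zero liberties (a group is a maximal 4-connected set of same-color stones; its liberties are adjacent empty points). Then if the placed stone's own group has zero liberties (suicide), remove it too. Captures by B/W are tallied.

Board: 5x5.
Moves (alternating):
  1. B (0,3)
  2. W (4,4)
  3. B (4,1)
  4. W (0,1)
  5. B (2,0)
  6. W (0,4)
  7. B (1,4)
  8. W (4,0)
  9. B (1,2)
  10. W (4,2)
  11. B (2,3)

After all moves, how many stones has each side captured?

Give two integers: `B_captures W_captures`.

Move 1: B@(0,3) -> caps B=0 W=0
Move 2: W@(4,4) -> caps B=0 W=0
Move 3: B@(4,1) -> caps B=0 W=0
Move 4: W@(0,1) -> caps B=0 W=0
Move 5: B@(2,0) -> caps B=0 W=0
Move 6: W@(0,4) -> caps B=0 W=0
Move 7: B@(1,4) -> caps B=1 W=0
Move 8: W@(4,0) -> caps B=1 W=0
Move 9: B@(1,2) -> caps B=1 W=0
Move 10: W@(4,2) -> caps B=1 W=0
Move 11: B@(2,3) -> caps B=1 W=0

Answer: 1 0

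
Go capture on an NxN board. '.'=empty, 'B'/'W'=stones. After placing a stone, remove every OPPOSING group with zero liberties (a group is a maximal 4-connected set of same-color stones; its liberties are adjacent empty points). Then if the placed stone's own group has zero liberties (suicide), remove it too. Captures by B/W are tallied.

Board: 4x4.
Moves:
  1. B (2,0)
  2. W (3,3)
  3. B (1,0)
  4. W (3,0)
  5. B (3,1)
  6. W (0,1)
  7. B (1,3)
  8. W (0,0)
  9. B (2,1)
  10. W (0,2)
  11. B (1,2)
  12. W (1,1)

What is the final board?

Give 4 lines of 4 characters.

Answer: WWW.
BWBB
BB..
.B.W

Derivation:
Move 1: B@(2,0) -> caps B=0 W=0
Move 2: W@(3,3) -> caps B=0 W=0
Move 3: B@(1,0) -> caps B=0 W=0
Move 4: W@(3,0) -> caps B=0 W=0
Move 5: B@(3,1) -> caps B=1 W=0
Move 6: W@(0,1) -> caps B=1 W=0
Move 7: B@(1,3) -> caps B=1 W=0
Move 8: W@(0,0) -> caps B=1 W=0
Move 9: B@(2,1) -> caps B=1 W=0
Move 10: W@(0,2) -> caps B=1 W=0
Move 11: B@(1,2) -> caps B=1 W=0
Move 12: W@(1,1) -> caps B=1 W=0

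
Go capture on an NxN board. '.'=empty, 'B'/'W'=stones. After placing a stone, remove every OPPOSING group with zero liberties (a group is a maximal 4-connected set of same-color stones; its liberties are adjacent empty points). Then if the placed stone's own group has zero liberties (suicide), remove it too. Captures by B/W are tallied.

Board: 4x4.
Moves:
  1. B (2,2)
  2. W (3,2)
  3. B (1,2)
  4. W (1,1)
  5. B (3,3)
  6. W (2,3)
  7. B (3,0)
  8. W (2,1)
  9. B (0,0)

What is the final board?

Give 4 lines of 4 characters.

Move 1: B@(2,2) -> caps B=0 W=0
Move 2: W@(3,2) -> caps B=0 W=0
Move 3: B@(1,2) -> caps B=0 W=0
Move 4: W@(1,1) -> caps B=0 W=0
Move 5: B@(3,3) -> caps B=0 W=0
Move 6: W@(2,3) -> caps B=0 W=1
Move 7: B@(3,0) -> caps B=0 W=1
Move 8: W@(2,1) -> caps B=0 W=1
Move 9: B@(0,0) -> caps B=0 W=1

Answer: B...
.WB.
.WBW
B.W.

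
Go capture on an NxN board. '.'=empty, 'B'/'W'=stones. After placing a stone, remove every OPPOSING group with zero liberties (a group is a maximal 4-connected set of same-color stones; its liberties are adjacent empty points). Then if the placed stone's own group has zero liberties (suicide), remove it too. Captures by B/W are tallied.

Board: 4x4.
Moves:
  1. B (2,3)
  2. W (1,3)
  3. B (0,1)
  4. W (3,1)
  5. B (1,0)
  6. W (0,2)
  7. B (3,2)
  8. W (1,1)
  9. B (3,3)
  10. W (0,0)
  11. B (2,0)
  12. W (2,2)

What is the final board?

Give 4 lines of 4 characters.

Answer: W.W.
BW.W
B.W.
.W..

Derivation:
Move 1: B@(2,3) -> caps B=0 W=0
Move 2: W@(1,3) -> caps B=0 W=0
Move 3: B@(0,1) -> caps B=0 W=0
Move 4: W@(3,1) -> caps B=0 W=0
Move 5: B@(1,0) -> caps B=0 W=0
Move 6: W@(0,2) -> caps B=0 W=0
Move 7: B@(3,2) -> caps B=0 W=0
Move 8: W@(1,1) -> caps B=0 W=0
Move 9: B@(3,3) -> caps B=0 W=0
Move 10: W@(0,0) -> caps B=0 W=1
Move 11: B@(2,0) -> caps B=0 W=1
Move 12: W@(2,2) -> caps B=0 W=4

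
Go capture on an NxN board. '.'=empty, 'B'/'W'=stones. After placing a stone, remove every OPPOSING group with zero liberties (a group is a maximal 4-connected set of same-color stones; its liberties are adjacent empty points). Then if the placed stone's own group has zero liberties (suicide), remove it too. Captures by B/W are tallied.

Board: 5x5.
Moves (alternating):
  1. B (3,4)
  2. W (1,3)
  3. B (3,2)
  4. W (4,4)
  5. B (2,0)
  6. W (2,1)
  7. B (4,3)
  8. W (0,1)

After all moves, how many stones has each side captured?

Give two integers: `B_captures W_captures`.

Move 1: B@(3,4) -> caps B=0 W=0
Move 2: W@(1,3) -> caps B=0 W=0
Move 3: B@(3,2) -> caps B=0 W=0
Move 4: W@(4,4) -> caps B=0 W=0
Move 5: B@(2,0) -> caps B=0 W=0
Move 6: W@(2,1) -> caps B=0 W=0
Move 7: B@(4,3) -> caps B=1 W=0
Move 8: W@(0,1) -> caps B=1 W=0

Answer: 1 0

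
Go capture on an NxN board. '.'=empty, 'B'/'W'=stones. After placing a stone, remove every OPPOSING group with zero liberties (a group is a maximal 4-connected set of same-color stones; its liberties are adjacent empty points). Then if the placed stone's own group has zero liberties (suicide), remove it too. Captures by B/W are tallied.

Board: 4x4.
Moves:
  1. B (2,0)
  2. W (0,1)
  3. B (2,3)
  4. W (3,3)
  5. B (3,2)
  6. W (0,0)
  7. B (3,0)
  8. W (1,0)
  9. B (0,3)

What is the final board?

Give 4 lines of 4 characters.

Move 1: B@(2,0) -> caps B=0 W=0
Move 2: W@(0,1) -> caps B=0 W=0
Move 3: B@(2,3) -> caps B=0 W=0
Move 4: W@(3,3) -> caps B=0 W=0
Move 5: B@(3,2) -> caps B=1 W=0
Move 6: W@(0,0) -> caps B=1 W=0
Move 7: B@(3,0) -> caps B=1 W=0
Move 8: W@(1,0) -> caps B=1 W=0
Move 9: B@(0,3) -> caps B=1 W=0

Answer: WW.B
W...
B..B
B.B.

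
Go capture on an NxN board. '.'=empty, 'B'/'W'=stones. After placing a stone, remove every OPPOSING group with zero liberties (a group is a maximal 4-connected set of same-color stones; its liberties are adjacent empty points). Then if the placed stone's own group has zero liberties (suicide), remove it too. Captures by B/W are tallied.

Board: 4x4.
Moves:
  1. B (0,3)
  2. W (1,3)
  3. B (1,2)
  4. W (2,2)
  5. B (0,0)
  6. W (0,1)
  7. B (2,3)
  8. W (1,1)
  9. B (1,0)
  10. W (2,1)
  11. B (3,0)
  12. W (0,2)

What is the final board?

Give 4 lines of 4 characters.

Answer: BWWB
BWB.
.WWB
B...

Derivation:
Move 1: B@(0,3) -> caps B=0 W=0
Move 2: W@(1,3) -> caps B=0 W=0
Move 3: B@(1,2) -> caps B=0 W=0
Move 4: W@(2,2) -> caps B=0 W=0
Move 5: B@(0,0) -> caps B=0 W=0
Move 6: W@(0,1) -> caps B=0 W=0
Move 7: B@(2,3) -> caps B=1 W=0
Move 8: W@(1,1) -> caps B=1 W=0
Move 9: B@(1,0) -> caps B=1 W=0
Move 10: W@(2,1) -> caps B=1 W=0
Move 11: B@(3,0) -> caps B=1 W=0
Move 12: W@(0,2) -> caps B=1 W=0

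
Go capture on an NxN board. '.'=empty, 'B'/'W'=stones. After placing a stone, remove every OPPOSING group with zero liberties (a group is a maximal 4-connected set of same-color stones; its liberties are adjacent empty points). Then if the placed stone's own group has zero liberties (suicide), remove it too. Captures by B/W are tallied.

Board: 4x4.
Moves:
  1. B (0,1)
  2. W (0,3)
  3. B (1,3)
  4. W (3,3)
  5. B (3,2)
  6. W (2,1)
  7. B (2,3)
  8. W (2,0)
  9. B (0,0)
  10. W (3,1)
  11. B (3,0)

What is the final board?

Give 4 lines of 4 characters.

Move 1: B@(0,1) -> caps B=0 W=0
Move 2: W@(0,3) -> caps B=0 W=0
Move 3: B@(1,3) -> caps B=0 W=0
Move 4: W@(3,3) -> caps B=0 W=0
Move 5: B@(3,2) -> caps B=0 W=0
Move 6: W@(2,1) -> caps B=0 W=0
Move 7: B@(2,3) -> caps B=1 W=0
Move 8: W@(2,0) -> caps B=1 W=0
Move 9: B@(0,0) -> caps B=1 W=0
Move 10: W@(3,1) -> caps B=1 W=0
Move 11: B@(3,0) -> caps B=1 W=0

Answer: BB.W
...B
WW.B
.WB.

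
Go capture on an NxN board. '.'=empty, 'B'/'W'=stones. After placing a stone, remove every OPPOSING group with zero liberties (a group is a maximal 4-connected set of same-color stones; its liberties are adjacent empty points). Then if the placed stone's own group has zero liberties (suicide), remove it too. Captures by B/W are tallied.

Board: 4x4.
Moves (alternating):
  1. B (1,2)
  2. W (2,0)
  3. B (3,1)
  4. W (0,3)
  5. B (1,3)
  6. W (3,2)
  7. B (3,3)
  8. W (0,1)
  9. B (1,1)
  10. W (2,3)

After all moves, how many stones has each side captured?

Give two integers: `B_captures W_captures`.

Move 1: B@(1,2) -> caps B=0 W=0
Move 2: W@(2,0) -> caps B=0 W=0
Move 3: B@(3,1) -> caps B=0 W=0
Move 4: W@(0,3) -> caps B=0 W=0
Move 5: B@(1,3) -> caps B=0 W=0
Move 6: W@(3,2) -> caps B=0 W=0
Move 7: B@(3,3) -> caps B=0 W=0
Move 8: W@(0,1) -> caps B=0 W=0
Move 9: B@(1,1) -> caps B=0 W=0
Move 10: W@(2,3) -> caps B=0 W=1

Answer: 0 1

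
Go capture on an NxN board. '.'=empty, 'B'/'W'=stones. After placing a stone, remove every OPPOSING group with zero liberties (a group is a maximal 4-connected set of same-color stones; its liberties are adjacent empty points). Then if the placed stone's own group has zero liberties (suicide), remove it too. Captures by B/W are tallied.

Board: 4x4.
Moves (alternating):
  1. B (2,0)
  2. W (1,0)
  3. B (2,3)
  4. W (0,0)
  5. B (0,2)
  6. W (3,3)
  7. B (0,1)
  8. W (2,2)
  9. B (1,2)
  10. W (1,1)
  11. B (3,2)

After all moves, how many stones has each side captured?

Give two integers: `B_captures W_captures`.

Move 1: B@(2,0) -> caps B=0 W=0
Move 2: W@(1,0) -> caps B=0 W=0
Move 3: B@(2,3) -> caps B=0 W=0
Move 4: W@(0,0) -> caps B=0 W=0
Move 5: B@(0,2) -> caps B=0 W=0
Move 6: W@(3,3) -> caps B=0 W=0
Move 7: B@(0,1) -> caps B=0 W=0
Move 8: W@(2,2) -> caps B=0 W=0
Move 9: B@(1,2) -> caps B=0 W=0
Move 10: W@(1,1) -> caps B=0 W=0
Move 11: B@(3,2) -> caps B=1 W=0

Answer: 1 0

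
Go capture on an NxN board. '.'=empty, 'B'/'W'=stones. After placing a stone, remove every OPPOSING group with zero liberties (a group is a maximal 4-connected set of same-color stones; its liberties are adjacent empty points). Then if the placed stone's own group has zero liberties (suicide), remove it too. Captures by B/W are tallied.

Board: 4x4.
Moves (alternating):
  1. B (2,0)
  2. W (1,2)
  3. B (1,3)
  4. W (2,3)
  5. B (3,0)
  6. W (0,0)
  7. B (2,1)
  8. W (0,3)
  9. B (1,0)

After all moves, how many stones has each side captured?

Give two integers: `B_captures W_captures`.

Move 1: B@(2,0) -> caps B=0 W=0
Move 2: W@(1,2) -> caps B=0 W=0
Move 3: B@(1,3) -> caps B=0 W=0
Move 4: W@(2,3) -> caps B=0 W=0
Move 5: B@(3,0) -> caps B=0 W=0
Move 6: W@(0,0) -> caps B=0 W=0
Move 7: B@(2,1) -> caps B=0 W=0
Move 8: W@(0,3) -> caps B=0 W=1
Move 9: B@(1,0) -> caps B=0 W=1

Answer: 0 1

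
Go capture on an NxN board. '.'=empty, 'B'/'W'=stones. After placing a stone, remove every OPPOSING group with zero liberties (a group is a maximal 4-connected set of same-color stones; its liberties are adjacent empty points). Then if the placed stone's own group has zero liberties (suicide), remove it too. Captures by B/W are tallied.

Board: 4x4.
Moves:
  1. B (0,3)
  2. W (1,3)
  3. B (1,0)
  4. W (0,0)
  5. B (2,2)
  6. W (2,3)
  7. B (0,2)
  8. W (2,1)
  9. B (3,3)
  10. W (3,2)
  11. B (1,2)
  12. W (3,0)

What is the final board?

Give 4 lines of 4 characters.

Move 1: B@(0,3) -> caps B=0 W=0
Move 2: W@(1,3) -> caps B=0 W=0
Move 3: B@(1,0) -> caps B=0 W=0
Move 4: W@(0,0) -> caps B=0 W=0
Move 5: B@(2,2) -> caps B=0 W=0
Move 6: W@(2,3) -> caps B=0 W=0
Move 7: B@(0,2) -> caps B=0 W=0
Move 8: W@(2,1) -> caps B=0 W=0
Move 9: B@(3,3) -> caps B=0 W=0
Move 10: W@(3,2) -> caps B=0 W=1
Move 11: B@(1,2) -> caps B=0 W=1
Move 12: W@(3,0) -> caps B=0 W=1

Answer: W.BB
B.BW
.WBW
W.W.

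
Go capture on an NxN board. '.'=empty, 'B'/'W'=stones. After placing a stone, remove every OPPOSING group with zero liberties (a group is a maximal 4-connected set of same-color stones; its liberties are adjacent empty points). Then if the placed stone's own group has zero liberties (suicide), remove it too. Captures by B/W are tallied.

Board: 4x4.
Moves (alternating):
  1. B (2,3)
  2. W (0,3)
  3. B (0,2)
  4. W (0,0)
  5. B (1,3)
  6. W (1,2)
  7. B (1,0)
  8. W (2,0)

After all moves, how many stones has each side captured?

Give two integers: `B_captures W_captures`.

Move 1: B@(2,3) -> caps B=0 W=0
Move 2: W@(0,3) -> caps B=0 W=0
Move 3: B@(0,2) -> caps B=0 W=0
Move 4: W@(0,0) -> caps B=0 W=0
Move 5: B@(1,3) -> caps B=1 W=0
Move 6: W@(1,2) -> caps B=1 W=0
Move 7: B@(1,0) -> caps B=1 W=0
Move 8: W@(2,0) -> caps B=1 W=0

Answer: 1 0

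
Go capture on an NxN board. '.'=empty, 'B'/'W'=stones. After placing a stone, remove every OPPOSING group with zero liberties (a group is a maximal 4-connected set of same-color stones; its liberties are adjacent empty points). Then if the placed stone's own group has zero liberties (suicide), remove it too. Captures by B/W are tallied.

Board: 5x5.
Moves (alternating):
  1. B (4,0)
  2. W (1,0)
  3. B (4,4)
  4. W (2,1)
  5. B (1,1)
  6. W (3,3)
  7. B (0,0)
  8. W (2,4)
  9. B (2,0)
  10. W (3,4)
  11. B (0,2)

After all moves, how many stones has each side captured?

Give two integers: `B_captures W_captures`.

Move 1: B@(4,0) -> caps B=0 W=0
Move 2: W@(1,0) -> caps B=0 W=0
Move 3: B@(4,4) -> caps B=0 W=0
Move 4: W@(2,1) -> caps B=0 W=0
Move 5: B@(1,1) -> caps B=0 W=0
Move 6: W@(3,3) -> caps B=0 W=0
Move 7: B@(0,0) -> caps B=0 W=0
Move 8: W@(2,4) -> caps B=0 W=0
Move 9: B@(2,0) -> caps B=1 W=0
Move 10: W@(3,4) -> caps B=1 W=0
Move 11: B@(0,2) -> caps B=1 W=0

Answer: 1 0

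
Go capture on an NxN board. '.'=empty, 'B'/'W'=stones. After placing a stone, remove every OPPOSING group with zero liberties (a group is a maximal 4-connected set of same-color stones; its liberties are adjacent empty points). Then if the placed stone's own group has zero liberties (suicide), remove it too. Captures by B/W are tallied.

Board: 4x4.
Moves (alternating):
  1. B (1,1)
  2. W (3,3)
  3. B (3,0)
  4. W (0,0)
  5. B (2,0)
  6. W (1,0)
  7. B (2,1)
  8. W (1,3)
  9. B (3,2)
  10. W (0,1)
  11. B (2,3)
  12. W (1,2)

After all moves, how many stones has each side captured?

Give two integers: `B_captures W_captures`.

Move 1: B@(1,1) -> caps B=0 W=0
Move 2: W@(3,3) -> caps B=0 W=0
Move 3: B@(3,0) -> caps B=0 W=0
Move 4: W@(0,0) -> caps B=0 W=0
Move 5: B@(2,0) -> caps B=0 W=0
Move 6: W@(1,0) -> caps B=0 W=0
Move 7: B@(2,1) -> caps B=0 W=0
Move 8: W@(1,3) -> caps B=0 W=0
Move 9: B@(3,2) -> caps B=0 W=0
Move 10: W@(0,1) -> caps B=0 W=0
Move 11: B@(2,3) -> caps B=1 W=0
Move 12: W@(1,2) -> caps B=1 W=0

Answer: 1 0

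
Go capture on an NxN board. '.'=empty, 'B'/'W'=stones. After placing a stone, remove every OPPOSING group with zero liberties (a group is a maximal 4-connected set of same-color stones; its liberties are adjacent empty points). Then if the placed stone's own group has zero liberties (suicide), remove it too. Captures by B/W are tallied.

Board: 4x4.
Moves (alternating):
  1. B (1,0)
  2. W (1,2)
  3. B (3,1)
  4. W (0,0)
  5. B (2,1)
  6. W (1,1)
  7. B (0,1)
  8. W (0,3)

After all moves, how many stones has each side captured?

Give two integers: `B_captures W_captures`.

Answer: 1 0

Derivation:
Move 1: B@(1,0) -> caps B=0 W=0
Move 2: W@(1,2) -> caps B=0 W=0
Move 3: B@(3,1) -> caps B=0 W=0
Move 4: W@(0,0) -> caps B=0 W=0
Move 5: B@(2,1) -> caps B=0 W=0
Move 6: W@(1,1) -> caps B=0 W=0
Move 7: B@(0,1) -> caps B=1 W=0
Move 8: W@(0,3) -> caps B=1 W=0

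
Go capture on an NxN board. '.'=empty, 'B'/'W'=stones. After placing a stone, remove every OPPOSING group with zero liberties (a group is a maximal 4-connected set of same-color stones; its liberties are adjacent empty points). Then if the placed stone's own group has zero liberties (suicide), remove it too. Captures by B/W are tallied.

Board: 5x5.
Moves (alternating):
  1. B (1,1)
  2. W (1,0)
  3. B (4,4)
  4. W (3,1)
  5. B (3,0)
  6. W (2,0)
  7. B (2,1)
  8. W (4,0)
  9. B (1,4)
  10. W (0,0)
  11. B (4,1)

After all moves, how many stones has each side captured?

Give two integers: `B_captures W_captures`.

Move 1: B@(1,1) -> caps B=0 W=0
Move 2: W@(1,0) -> caps B=0 W=0
Move 3: B@(4,4) -> caps B=0 W=0
Move 4: W@(3,1) -> caps B=0 W=0
Move 5: B@(3,0) -> caps B=0 W=0
Move 6: W@(2,0) -> caps B=0 W=0
Move 7: B@(2,1) -> caps B=0 W=0
Move 8: W@(4,0) -> caps B=0 W=1
Move 9: B@(1,4) -> caps B=0 W=1
Move 10: W@(0,0) -> caps B=0 W=1
Move 11: B@(4,1) -> caps B=0 W=1

Answer: 0 1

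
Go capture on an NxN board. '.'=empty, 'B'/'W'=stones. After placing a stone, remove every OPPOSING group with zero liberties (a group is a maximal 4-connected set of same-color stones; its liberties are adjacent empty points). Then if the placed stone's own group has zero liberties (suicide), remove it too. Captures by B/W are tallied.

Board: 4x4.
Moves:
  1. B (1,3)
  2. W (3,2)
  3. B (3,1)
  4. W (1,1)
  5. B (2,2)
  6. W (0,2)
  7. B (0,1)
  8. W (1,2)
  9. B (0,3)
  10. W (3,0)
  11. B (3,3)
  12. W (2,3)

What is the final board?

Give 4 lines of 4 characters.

Answer: .BW.
.WW.
..BW
WB.B

Derivation:
Move 1: B@(1,3) -> caps B=0 W=0
Move 2: W@(3,2) -> caps B=0 W=0
Move 3: B@(3,1) -> caps B=0 W=0
Move 4: W@(1,1) -> caps B=0 W=0
Move 5: B@(2,2) -> caps B=0 W=0
Move 6: W@(0,2) -> caps B=0 W=0
Move 7: B@(0,1) -> caps B=0 W=0
Move 8: W@(1,2) -> caps B=0 W=0
Move 9: B@(0,3) -> caps B=0 W=0
Move 10: W@(3,0) -> caps B=0 W=0
Move 11: B@(3,3) -> caps B=1 W=0
Move 12: W@(2,3) -> caps B=1 W=2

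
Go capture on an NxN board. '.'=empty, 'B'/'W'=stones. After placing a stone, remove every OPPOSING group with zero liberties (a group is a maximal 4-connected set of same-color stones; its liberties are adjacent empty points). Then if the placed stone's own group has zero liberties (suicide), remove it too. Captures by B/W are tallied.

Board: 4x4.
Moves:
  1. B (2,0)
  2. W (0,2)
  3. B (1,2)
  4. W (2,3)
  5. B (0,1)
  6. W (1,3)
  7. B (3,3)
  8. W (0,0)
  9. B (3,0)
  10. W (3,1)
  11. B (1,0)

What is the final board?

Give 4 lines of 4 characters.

Answer: .BW.
B.BW
B..W
BW.B

Derivation:
Move 1: B@(2,0) -> caps B=0 W=0
Move 2: W@(0,2) -> caps B=0 W=0
Move 3: B@(1,2) -> caps B=0 W=0
Move 4: W@(2,3) -> caps B=0 W=0
Move 5: B@(0,1) -> caps B=0 W=0
Move 6: W@(1,3) -> caps B=0 W=0
Move 7: B@(3,3) -> caps B=0 W=0
Move 8: W@(0,0) -> caps B=0 W=0
Move 9: B@(3,0) -> caps B=0 W=0
Move 10: W@(3,1) -> caps B=0 W=0
Move 11: B@(1,0) -> caps B=1 W=0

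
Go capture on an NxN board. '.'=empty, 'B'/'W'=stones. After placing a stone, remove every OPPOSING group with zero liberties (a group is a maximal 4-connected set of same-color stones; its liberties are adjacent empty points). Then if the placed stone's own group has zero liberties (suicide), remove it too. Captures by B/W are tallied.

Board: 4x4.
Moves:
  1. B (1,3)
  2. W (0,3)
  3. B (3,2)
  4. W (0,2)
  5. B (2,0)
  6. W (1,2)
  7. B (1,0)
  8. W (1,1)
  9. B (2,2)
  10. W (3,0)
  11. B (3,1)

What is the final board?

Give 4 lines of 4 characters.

Move 1: B@(1,3) -> caps B=0 W=0
Move 2: W@(0,3) -> caps B=0 W=0
Move 3: B@(3,2) -> caps B=0 W=0
Move 4: W@(0,2) -> caps B=0 W=0
Move 5: B@(2,0) -> caps B=0 W=0
Move 6: W@(1,2) -> caps B=0 W=0
Move 7: B@(1,0) -> caps B=0 W=0
Move 8: W@(1,1) -> caps B=0 W=0
Move 9: B@(2,2) -> caps B=0 W=0
Move 10: W@(3,0) -> caps B=0 W=0
Move 11: B@(3,1) -> caps B=1 W=0

Answer: ..WW
BWWB
B.B.
.BB.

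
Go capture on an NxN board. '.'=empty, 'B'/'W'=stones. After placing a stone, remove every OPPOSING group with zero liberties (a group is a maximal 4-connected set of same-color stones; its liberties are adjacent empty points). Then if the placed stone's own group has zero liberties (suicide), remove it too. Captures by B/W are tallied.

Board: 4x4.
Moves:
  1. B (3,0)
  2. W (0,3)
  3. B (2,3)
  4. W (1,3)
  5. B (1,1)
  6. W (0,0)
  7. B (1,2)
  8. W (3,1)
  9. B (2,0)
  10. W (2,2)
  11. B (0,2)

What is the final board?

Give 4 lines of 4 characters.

Answer: W.B.
.BB.
B.WB
BW..

Derivation:
Move 1: B@(3,0) -> caps B=0 W=0
Move 2: W@(0,3) -> caps B=0 W=0
Move 3: B@(2,3) -> caps B=0 W=0
Move 4: W@(1,3) -> caps B=0 W=0
Move 5: B@(1,1) -> caps B=0 W=0
Move 6: W@(0,0) -> caps B=0 W=0
Move 7: B@(1,2) -> caps B=0 W=0
Move 8: W@(3,1) -> caps B=0 W=0
Move 9: B@(2,0) -> caps B=0 W=0
Move 10: W@(2,2) -> caps B=0 W=0
Move 11: B@(0,2) -> caps B=2 W=0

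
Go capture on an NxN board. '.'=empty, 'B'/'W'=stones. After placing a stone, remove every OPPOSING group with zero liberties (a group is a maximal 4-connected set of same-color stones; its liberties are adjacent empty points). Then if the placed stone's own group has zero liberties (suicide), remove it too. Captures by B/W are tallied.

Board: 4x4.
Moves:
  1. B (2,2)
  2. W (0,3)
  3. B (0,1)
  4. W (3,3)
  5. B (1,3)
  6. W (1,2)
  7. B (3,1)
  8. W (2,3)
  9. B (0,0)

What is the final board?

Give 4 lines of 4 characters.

Move 1: B@(2,2) -> caps B=0 W=0
Move 2: W@(0,3) -> caps B=0 W=0
Move 3: B@(0,1) -> caps B=0 W=0
Move 4: W@(3,3) -> caps B=0 W=0
Move 5: B@(1,3) -> caps B=0 W=0
Move 6: W@(1,2) -> caps B=0 W=0
Move 7: B@(3,1) -> caps B=0 W=0
Move 8: W@(2,3) -> caps B=0 W=1
Move 9: B@(0,0) -> caps B=0 W=1

Answer: BB.W
..W.
..BW
.B.W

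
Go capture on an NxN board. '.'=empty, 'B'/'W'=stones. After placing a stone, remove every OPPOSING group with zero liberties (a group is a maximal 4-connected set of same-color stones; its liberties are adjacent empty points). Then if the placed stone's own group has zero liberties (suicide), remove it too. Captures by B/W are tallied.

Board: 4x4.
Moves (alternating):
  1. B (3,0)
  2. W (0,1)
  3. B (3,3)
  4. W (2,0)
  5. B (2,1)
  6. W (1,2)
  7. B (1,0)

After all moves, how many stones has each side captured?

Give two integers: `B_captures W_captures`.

Answer: 1 0

Derivation:
Move 1: B@(3,0) -> caps B=0 W=0
Move 2: W@(0,1) -> caps B=0 W=0
Move 3: B@(3,3) -> caps B=0 W=0
Move 4: W@(2,0) -> caps B=0 W=0
Move 5: B@(2,1) -> caps B=0 W=0
Move 6: W@(1,2) -> caps B=0 W=0
Move 7: B@(1,0) -> caps B=1 W=0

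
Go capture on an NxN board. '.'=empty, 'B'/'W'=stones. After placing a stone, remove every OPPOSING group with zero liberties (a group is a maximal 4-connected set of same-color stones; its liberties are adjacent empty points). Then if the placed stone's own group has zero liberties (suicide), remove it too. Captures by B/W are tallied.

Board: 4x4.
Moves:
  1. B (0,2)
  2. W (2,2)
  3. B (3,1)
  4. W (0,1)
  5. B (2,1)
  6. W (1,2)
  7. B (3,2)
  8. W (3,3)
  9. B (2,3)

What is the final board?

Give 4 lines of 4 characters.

Answer: .WB.
..W.
.BWB
.BB.

Derivation:
Move 1: B@(0,2) -> caps B=0 W=0
Move 2: W@(2,2) -> caps B=0 W=0
Move 3: B@(3,1) -> caps B=0 W=0
Move 4: W@(0,1) -> caps B=0 W=0
Move 5: B@(2,1) -> caps B=0 W=0
Move 6: W@(1,2) -> caps B=0 W=0
Move 7: B@(3,2) -> caps B=0 W=0
Move 8: W@(3,3) -> caps B=0 W=0
Move 9: B@(2,3) -> caps B=1 W=0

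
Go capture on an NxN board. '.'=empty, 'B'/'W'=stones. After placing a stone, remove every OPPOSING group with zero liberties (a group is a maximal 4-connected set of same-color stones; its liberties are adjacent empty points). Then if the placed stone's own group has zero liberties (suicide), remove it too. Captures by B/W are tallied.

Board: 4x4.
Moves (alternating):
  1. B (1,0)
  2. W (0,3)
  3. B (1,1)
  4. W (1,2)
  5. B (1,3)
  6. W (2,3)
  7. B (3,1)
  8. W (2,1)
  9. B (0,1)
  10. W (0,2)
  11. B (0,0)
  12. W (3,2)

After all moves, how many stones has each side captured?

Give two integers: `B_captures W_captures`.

Move 1: B@(1,0) -> caps B=0 W=0
Move 2: W@(0,3) -> caps B=0 W=0
Move 3: B@(1,1) -> caps B=0 W=0
Move 4: W@(1,2) -> caps B=0 W=0
Move 5: B@(1,3) -> caps B=0 W=0
Move 6: W@(2,3) -> caps B=0 W=1
Move 7: B@(3,1) -> caps B=0 W=1
Move 8: W@(2,1) -> caps B=0 W=1
Move 9: B@(0,1) -> caps B=0 W=1
Move 10: W@(0,2) -> caps B=0 W=1
Move 11: B@(0,0) -> caps B=0 W=1
Move 12: W@(3,2) -> caps B=0 W=1

Answer: 0 1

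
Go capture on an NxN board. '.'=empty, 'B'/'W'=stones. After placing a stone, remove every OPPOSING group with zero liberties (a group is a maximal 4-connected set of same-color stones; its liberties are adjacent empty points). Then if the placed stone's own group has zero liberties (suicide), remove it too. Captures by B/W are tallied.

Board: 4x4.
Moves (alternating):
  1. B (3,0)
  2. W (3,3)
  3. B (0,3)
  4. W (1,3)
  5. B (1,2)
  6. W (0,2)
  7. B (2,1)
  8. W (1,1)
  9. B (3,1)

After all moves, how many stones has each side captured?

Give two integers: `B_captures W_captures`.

Move 1: B@(3,0) -> caps B=0 W=0
Move 2: W@(3,3) -> caps B=0 W=0
Move 3: B@(0,3) -> caps B=0 W=0
Move 4: W@(1,3) -> caps B=0 W=0
Move 5: B@(1,2) -> caps B=0 W=0
Move 6: W@(0,2) -> caps B=0 W=1
Move 7: B@(2,1) -> caps B=0 W=1
Move 8: W@(1,1) -> caps B=0 W=1
Move 9: B@(3,1) -> caps B=0 W=1

Answer: 0 1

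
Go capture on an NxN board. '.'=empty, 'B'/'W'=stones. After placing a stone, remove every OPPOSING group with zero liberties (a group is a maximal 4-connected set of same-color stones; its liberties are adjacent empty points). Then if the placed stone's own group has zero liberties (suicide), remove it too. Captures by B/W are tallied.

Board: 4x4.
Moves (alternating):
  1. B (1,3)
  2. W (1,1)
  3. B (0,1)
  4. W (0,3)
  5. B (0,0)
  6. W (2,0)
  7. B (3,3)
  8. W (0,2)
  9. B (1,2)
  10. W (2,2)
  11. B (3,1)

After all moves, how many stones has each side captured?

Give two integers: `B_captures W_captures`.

Move 1: B@(1,3) -> caps B=0 W=0
Move 2: W@(1,1) -> caps B=0 W=0
Move 3: B@(0,1) -> caps B=0 W=0
Move 4: W@(0,3) -> caps B=0 W=0
Move 5: B@(0,0) -> caps B=0 W=0
Move 6: W@(2,0) -> caps B=0 W=0
Move 7: B@(3,3) -> caps B=0 W=0
Move 8: W@(0,2) -> caps B=0 W=0
Move 9: B@(1,2) -> caps B=2 W=0
Move 10: W@(2,2) -> caps B=2 W=0
Move 11: B@(3,1) -> caps B=2 W=0

Answer: 2 0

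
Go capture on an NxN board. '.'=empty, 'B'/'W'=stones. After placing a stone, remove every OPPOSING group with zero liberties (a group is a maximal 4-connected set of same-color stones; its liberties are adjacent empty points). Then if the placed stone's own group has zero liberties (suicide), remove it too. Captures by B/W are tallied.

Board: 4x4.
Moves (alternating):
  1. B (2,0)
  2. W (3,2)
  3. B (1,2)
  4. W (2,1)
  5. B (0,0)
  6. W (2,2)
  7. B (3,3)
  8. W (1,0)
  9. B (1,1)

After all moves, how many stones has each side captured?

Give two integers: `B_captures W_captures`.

Answer: 1 0

Derivation:
Move 1: B@(2,0) -> caps B=0 W=0
Move 2: W@(3,2) -> caps B=0 W=0
Move 3: B@(1,2) -> caps B=0 W=0
Move 4: W@(2,1) -> caps B=0 W=0
Move 5: B@(0,0) -> caps B=0 W=0
Move 6: W@(2,2) -> caps B=0 W=0
Move 7: B@(3,3) -> caps B=0 W=0
Move 8: W@(1,0) -> caps B=0 W=0
Move 9: B@(1,1) -> caps B=1 W=0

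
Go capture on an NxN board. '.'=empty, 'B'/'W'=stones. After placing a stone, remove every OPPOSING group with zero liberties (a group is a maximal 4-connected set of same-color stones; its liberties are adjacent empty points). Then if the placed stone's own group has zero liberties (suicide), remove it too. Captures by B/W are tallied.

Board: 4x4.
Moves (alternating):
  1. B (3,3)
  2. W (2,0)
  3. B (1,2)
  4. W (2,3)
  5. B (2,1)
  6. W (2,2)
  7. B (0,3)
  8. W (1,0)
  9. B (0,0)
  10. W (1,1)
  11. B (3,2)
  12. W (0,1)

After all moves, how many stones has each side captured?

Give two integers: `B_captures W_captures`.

Answer: 0 1

Derivation:
Move 1: B@(3,3) -> caps B=0 W=0
Move 2: W@(2,0) -> caps B=0 W=0
Move 3: B@(1,2) -> caps B=0 W=0
Move 4: W@(2,3) -> caps B=0 W=0
Move 5: B@(2,1) -> caps B=0 W=0
Move 6: W@(2,2) -> caps B=0 W=0
Move 7: B@(0,3) -> caps B=0 W=0
Move 8: W@(1,0) -> caps B=0 W=0
Move 9: B@(0,0) -> caps B=0 W=0
Move 10: W@(1,1) -> caps B=0 W=0
Move 11: B@(3,2) -> caps B=0 W=0
Move 12: W@(0,1) -> caps B=0 W=1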